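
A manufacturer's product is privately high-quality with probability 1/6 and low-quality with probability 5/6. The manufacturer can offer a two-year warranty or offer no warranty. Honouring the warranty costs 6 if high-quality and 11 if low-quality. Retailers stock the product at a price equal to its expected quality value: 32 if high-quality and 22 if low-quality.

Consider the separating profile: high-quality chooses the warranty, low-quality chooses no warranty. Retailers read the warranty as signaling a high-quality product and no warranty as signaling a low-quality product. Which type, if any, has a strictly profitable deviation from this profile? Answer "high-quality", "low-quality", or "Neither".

The warranty pays 32; no warranty pays 22.
high-quality: assigned the warranty, nets 32 − 6 = 26; deviating to no warranty nets 22.
low-quality: assigned no warranty, nets 22; deviating to the warranty nets 32 − 11 = 21.
Both types strictly prefer their assigned action; no profitable deviation.

Neither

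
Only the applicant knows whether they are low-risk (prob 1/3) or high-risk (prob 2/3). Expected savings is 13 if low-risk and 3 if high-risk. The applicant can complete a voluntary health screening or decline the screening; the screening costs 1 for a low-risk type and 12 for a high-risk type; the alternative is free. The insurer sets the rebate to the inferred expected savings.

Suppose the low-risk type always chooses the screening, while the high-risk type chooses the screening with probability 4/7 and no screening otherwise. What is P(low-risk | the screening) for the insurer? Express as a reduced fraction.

7/15

P(the screening) = (1/3)·1 + (2/3)·(4/7) = 5/7.
By Bayes' rule, P(low-risk | the screening) = (1/3) / (5/7) = 7/15.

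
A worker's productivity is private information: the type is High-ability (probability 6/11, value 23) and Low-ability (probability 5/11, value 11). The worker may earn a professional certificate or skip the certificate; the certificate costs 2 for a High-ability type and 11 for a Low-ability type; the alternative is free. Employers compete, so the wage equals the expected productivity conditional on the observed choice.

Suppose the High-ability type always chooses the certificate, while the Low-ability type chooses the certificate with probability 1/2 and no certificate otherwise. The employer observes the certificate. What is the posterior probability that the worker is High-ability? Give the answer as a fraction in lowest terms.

12/17

P(the certificate) = (6/11)·1 + (5/11)·(1/2) = 17/22.
By Bayes' rule, P(High-ability | the certificate) = (6/11) / (17/22) = 12/17.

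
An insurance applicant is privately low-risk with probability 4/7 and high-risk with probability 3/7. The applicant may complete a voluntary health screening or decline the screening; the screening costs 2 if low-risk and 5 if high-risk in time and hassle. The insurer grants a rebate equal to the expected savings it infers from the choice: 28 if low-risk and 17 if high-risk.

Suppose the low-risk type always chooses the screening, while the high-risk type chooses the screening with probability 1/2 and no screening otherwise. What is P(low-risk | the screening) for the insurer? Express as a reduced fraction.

8/11

P(the screening) = (4/7)·1 + (3/7)·(1/2) = 11/14.
By Bayes' rule, P(low-risk | the screening) = (4/7) / (11/14) = 8/11.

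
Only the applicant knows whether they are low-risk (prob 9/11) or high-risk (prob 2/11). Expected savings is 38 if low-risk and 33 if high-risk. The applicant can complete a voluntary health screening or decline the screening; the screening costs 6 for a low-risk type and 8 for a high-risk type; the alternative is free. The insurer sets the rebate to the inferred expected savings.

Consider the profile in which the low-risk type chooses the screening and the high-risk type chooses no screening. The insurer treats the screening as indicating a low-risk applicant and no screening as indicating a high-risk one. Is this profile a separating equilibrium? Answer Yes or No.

Under these beliefs, the screening earns rebate 38 and no screening earns rebate 33.
low-risk: the screening nets 38 − 6 = 32; no screening nets 33. low-risk would deviate to no screening.
high-risk: the screening nets 38 − 8 = 30; no screening nets 33. high-risk prefers no screening.
low-risk has a profitable deviation, so the profile is not an equilibrium.

No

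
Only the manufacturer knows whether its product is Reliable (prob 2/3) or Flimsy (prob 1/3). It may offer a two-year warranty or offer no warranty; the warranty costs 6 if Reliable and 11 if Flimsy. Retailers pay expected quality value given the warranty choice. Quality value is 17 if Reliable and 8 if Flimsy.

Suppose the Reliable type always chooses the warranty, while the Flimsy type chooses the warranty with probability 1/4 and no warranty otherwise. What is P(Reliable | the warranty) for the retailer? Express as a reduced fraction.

8/9

P(the warranty) = (2/3)·1 + (1/3)·(1/4) = 3/4.
By Bayes' rule, P(Reliable | the warranty) = (2/3) / (3/4) = 8/9.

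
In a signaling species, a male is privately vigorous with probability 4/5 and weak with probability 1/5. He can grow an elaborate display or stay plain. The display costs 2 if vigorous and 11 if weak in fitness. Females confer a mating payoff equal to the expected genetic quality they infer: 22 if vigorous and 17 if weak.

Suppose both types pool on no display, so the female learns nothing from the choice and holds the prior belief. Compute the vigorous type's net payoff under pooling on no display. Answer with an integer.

Pooled mating payoff = 4/5·22 + 1/5·17 = 21.
vigorous pays no cost for no display, so net payoff = 21.

21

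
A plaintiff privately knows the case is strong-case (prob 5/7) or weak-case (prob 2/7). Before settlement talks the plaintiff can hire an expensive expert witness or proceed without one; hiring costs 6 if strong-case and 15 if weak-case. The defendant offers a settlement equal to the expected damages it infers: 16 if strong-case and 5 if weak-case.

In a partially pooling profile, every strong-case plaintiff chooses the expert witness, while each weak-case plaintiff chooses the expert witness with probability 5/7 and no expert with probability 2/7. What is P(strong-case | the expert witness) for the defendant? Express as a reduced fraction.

P(the expert witness) = (5/7)·1 + (2/7)·(5/7) = 45/49.
By Bayes' rule, P(strong-case | the expert witness) = (5/7) / (45/49) = 7/9.

7/9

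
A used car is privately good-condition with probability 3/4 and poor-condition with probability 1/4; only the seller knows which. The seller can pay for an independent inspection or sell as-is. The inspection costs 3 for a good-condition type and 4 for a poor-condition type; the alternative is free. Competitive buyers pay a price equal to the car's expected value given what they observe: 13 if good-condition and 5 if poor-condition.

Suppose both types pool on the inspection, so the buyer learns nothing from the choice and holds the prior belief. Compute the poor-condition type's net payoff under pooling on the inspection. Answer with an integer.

Pooled price = 3/4·13 + 1/4·5 = 11.
poor-condition pays cost 4 for the inspection, so net payoff = 11 − 4 = 7.

7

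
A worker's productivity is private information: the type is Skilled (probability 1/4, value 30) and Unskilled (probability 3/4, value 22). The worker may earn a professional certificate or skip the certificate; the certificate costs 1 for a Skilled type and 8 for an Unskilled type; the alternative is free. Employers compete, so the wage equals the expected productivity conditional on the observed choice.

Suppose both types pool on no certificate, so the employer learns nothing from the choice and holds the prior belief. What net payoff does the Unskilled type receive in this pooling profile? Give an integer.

24

Pooled wage = 1/4·30 + 3/4·22 = 24.
Unskilled pays no cost for no certificate, so net payoff = 24.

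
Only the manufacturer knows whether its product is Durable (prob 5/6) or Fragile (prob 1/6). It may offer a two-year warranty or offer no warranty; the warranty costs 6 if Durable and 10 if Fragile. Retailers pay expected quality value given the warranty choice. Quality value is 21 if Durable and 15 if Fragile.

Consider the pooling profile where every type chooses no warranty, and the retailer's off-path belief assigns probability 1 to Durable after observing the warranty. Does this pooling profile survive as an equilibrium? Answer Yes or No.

On path, the retailer holds the prior and pays 5/6·21 + 1/6·15 = 20. Off path (the warranty), believing Durable, it pays 21.
Durable: no warranty nets 20; the warranty nets 21 − 6 = 15. Durable stays.
Fragile: no warranty nets 20; the warranty nets 21 − 10 = 11. Fragile stays.
No type deviates, so pooling is sustained.

Yes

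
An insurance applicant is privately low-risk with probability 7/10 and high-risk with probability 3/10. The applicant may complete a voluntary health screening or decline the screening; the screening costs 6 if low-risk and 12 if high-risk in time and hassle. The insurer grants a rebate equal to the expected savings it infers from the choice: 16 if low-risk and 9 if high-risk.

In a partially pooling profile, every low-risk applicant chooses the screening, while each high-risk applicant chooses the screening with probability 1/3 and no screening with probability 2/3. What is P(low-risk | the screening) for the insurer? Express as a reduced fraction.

7/8

P(the screening) = (7/10)·1 + (3/10)·(1/3) = 4/5.
By Bayes' rule, P(low-risk | the screening) = (7/10) / (4/5) = 7/8.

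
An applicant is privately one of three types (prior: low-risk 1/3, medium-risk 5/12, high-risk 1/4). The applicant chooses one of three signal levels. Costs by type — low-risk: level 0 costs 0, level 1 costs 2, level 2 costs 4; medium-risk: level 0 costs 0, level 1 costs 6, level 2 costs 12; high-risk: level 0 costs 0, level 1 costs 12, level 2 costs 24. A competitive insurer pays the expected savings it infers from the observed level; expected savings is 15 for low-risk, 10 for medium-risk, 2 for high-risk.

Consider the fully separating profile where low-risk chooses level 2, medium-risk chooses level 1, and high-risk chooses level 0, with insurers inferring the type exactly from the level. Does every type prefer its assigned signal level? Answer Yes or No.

Yes

Separating rebates: level 2 → 15, level 1 → 10, level 0 → 2.
low-risk (assigned level 2): level 0: 2 − 0 = 2; level 1: 10 − 2 = 8; level 2: 15 − 4 = 11. low-risk stays.
medium-risk (assigned level 1): level 0: 2 − 0 = 2; level 1: 10 − 6 = 4; level 2: 15 − 12 = 3. medium-risk stays.
high-risk (assigned level 0): level 0: 2 − 0 = 2; level 1: 10 − 12 = -2; level 2: 15 − 24 = -9. high-risk stays.
Every type prefers its assigned level; separation holds.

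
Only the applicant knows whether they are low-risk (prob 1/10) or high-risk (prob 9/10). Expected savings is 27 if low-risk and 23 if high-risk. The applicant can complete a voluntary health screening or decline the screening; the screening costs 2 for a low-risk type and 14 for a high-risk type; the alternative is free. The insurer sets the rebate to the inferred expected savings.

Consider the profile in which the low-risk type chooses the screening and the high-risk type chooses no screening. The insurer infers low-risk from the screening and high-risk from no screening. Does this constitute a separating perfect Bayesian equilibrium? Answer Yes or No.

Yes

Under these beliefs, the screening earns rebate 27 and no screening earns rebate 23.
low-risk: the screening nets 27 − 2 = 25; no screening nets 23. low-risk prefers the screening.
high-risk: the screening nets 27 − 14 = 13; no screening nets 23. high-risk prefers no screening.
Neither type deviates, so the separating profile is an equilibrium.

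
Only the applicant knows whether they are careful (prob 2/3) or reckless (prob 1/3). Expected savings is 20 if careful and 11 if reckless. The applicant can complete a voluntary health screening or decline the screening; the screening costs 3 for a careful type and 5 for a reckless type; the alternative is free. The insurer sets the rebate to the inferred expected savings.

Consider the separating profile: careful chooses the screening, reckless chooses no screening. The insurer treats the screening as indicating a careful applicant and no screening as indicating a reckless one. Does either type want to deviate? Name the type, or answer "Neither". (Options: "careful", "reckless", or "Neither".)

The screening pays 20; no screening pays 11.
careful: assigned the screening, nets 20 − 3 = 17; deviating to no screening nets 11.
reckless: assigned no screening, nets 11; deviating to the screening nets 20 − 5 = 15.
The reckless type gains 4 by deviating.

reckless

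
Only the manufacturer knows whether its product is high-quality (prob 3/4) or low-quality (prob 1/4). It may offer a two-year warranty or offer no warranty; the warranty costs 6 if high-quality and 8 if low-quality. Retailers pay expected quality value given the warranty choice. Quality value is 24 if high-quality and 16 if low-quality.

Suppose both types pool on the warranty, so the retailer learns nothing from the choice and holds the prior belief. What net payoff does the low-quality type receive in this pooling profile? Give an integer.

14

Pooled price = 3/4·24 + 1/4·16 = 22.
low-quality pays cost 8 for the warranty, so net payoff = 22 − 8 = 14.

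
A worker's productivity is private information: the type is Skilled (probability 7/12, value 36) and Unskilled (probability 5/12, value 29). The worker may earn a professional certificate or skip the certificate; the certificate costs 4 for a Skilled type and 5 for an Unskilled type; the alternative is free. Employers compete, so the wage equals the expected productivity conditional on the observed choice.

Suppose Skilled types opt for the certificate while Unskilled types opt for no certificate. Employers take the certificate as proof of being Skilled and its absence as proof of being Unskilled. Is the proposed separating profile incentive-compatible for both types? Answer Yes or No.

Under these beliefs, the certificate earns wage 36 and no certificate earns wage 29.
Skilled: the certificate nets 36 − 4 = 32; no certificate nets 29. Skilled prefers the certificate.
Unskilled: the certificate nets 36 − 5 = 31; no certificate nets 29. Unskilled would deviate to the certificate.
Unskilled has a profitable deviation, so the profile is not an equilibrium.

No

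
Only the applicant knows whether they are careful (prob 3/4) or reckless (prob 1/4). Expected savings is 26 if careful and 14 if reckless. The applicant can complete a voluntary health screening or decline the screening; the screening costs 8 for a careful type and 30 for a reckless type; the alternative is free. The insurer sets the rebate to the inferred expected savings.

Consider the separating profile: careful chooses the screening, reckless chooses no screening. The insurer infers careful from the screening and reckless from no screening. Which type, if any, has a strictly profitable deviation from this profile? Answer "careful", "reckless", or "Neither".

Neither

The screening pays 26; no screening pays 14.
careful: assigned the screening, nets 26 − 8 = 18; deviating to no screening nets 14.
reckless: assigned no screening, nets 14; deviating to the screening nets 26 − 30 = -4.
Both types strictly prefer their assigned action; no profitable deviation.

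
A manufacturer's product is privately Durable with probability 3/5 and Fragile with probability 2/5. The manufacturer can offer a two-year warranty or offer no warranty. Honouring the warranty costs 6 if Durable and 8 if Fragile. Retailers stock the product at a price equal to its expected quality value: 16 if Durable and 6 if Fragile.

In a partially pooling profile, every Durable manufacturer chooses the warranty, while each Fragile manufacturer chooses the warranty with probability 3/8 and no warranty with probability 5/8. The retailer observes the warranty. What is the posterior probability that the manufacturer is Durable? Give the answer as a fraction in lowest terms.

P(the warranty) = (3/5)·1 + (2/5)·(3/8) = 3/4.
By Bayes' rule, P(Durable | the warranty) = (3/5) / (3/4) = 4/5.

4/5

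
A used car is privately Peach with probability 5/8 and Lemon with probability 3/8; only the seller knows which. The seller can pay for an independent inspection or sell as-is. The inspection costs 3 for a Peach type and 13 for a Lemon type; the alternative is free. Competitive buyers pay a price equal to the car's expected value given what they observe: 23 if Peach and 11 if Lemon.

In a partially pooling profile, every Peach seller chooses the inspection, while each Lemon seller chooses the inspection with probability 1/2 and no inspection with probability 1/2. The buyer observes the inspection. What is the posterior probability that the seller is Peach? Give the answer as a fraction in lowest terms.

10/13

P(the inspection) = (5/8)·1 + (3/8)·(1/2) = 13/16.
By Bayes' rule, P(Peach | the inspection) = (5/8) / (13/16) = 10/13.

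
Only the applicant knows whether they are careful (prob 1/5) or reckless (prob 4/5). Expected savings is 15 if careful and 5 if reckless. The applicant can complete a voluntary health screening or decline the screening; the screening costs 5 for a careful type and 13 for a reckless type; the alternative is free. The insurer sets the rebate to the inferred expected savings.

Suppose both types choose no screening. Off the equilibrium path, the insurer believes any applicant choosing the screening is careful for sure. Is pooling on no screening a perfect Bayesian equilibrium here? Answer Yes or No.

No

On path, the insurer holds the prior and pays 1/5·15 + 4/5·5 = 7. Off path (the screening), believing careful, it pays 15.
careful: no screening nets 7; the screening nets 15 − 5 = 10. careful would deviate.
reckless: no screening nets 7; the screening nets 15 − 13 = 2. reckless stays.
A type deviates, so pooling fails.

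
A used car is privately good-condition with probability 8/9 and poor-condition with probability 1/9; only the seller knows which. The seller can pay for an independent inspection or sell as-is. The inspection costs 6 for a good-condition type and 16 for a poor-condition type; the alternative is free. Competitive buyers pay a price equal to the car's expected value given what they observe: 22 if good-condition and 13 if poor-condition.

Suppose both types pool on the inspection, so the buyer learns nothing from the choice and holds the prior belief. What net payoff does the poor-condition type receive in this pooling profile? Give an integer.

Pooled price = 8/9·22 + 1/9·13 = 21.
poor-condition pays cost 16 for the inspection, so net payoff = 21 − 16 = 5.

5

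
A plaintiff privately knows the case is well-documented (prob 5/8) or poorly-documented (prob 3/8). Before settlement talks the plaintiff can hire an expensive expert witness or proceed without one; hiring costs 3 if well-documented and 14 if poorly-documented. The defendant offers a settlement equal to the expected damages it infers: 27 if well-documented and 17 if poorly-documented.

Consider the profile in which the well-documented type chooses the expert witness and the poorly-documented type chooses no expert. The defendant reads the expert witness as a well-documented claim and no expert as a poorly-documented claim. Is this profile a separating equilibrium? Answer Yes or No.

Under these beliefs, the expert witness earns settlement 27 and no expert earns settlement 17.
well-documented: the expert witness nets 27 − 3 = 24; no expert nets 17. well-documented prefers the expert witness.
poorly-documented: the expert witness nets 27 − 14 = 13; no expert nets 17. poorly-documented prefers no expert.
Neither type deviates, so the separating profile is an equilibrium.

Yes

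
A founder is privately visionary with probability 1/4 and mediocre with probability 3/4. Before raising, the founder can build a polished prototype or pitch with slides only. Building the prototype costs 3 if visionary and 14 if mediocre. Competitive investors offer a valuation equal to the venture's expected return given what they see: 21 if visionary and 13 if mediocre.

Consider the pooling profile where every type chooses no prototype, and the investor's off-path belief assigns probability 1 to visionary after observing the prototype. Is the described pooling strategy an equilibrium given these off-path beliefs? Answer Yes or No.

On path, the investor holds the prior and pays 1/4·21 + 3/4·13 = 15. Off path (the prototype), believing visionary, it pays 21.
visionary: no prototype nets 15; the prototype nets 21 − 3 = 18. visionary would deviate.
mediocre: no prototype nets 15; the prototype nets 21 − 14 = 7. mediocre stays.
A type deviates, so pooling fails.

No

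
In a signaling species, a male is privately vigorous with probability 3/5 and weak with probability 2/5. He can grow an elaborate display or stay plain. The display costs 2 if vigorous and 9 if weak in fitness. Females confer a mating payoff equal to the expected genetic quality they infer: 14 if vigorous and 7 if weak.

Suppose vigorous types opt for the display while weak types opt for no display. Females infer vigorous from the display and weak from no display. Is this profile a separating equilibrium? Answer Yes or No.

Under these beliefs, the display earns mating payoff 14 and no display earns mating payoff 7.
vigorous: the display nets 14 − 2 = 12; no display nets 7. vigorous prefers the display.
weak: the display nets 14 − 9 = 5; no display nets 7. weak prefers no display.
Neither type deviates, so the separating profile is an equilibrium.

Yes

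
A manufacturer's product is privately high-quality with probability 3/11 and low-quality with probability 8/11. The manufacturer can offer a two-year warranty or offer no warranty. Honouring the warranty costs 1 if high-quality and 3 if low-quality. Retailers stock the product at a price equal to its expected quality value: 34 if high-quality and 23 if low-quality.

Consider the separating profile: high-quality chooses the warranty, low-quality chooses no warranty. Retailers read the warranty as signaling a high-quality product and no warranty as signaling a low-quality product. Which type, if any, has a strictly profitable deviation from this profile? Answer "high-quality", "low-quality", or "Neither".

The warranty pays 34; no warranty pays 23.
high-quality: assigned the warranty, nets 34 − 1 = 33; deviating to no warranty nets 23.
low-quality: assigned no warranty, nets 23; deviating to the warranty nets 34 − 3 = 31.
The low-quality type gains 8 by deviating.

low-quality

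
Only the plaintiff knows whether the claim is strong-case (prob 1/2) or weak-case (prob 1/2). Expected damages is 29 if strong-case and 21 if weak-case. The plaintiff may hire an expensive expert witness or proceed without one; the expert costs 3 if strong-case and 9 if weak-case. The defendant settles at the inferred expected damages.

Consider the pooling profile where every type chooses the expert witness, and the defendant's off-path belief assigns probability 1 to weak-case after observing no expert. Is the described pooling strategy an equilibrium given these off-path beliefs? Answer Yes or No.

On path, the defendant holds the prior and pays 1/2·29 + 1/2·21 = 25. Off path (no expert), believing weak-case, it pays 21.
strong-case: the expert witness nets 25 − 3 = 22; no expert nets 21. strong-case stays.
weak-case: the expert witness nets 25 − 9 = 16; no expert nets 21. weak-case would deviate.
A type deviates, so pooling fails.

No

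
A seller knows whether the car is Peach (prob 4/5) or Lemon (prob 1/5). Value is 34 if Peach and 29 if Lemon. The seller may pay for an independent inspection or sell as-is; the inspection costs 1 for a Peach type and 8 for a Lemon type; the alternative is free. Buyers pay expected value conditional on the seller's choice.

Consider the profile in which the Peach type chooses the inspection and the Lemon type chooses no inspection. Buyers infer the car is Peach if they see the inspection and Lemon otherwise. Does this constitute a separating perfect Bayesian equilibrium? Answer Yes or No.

Under these beliefs, the inspection earns price 34 and no inspection earns price 29.
Peach: the inspection nets 34 − 1 = 33; no inspection nets 29. Peach prefers the inspection.
Lemon: the inspection nets 34 − 8 = 26; no inspection nets 29. Lemon prefers no inspection.
Neither type deviates, so the separating profile is an equilibrium.

Yes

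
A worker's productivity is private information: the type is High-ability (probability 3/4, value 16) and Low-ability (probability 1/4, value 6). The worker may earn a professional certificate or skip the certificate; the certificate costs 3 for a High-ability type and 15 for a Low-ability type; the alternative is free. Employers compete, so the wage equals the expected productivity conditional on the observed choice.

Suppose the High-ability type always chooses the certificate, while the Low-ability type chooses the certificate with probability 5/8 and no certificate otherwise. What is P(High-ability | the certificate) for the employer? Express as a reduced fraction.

24/29

P(the certificate) = (3/4)·1 + (1/4)·(5/8) = 29/32.
By Bayes' rule, P(High-ability | the certificate) = (3/4) / (29/32) = 24/29.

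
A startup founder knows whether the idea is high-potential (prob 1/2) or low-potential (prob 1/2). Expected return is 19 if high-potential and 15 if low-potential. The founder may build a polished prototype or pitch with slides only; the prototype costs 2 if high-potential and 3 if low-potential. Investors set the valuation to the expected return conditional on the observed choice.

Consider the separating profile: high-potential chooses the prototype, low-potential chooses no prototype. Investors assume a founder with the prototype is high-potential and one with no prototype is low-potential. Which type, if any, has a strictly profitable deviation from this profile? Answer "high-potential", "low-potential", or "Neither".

low-potential

The prototype pays 19; no prototype pays 15.
high-potential: assigned the prototype, nets 19 − 2 = 17; deviating to no prototype nets 15.
low-potential: assigned no prototype, nets 15; deviating to the prototype nets 19 − 3 = 16.
The low-potential type gains 1 by deviating.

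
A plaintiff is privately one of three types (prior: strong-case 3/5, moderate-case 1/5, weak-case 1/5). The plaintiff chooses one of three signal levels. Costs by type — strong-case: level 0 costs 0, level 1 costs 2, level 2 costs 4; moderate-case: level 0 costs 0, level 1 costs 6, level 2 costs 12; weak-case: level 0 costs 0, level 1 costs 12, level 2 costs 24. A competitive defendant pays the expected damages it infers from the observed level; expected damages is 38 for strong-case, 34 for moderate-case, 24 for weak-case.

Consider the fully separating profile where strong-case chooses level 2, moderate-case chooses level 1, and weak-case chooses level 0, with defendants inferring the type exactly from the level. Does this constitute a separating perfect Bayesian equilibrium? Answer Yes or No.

Yes

Separating settlements: level 2 → 38, level 1 → 34, level 0 → 24.
strong-case (assigned level 2): level 0: 24 − 0 = 24; level 1: 34 − 2 = 32; level 2: 38 − 4 = 34. strong-case stays.
moderate-case (assigned level 1): level 0: 24 − 0 = 24; level 1: 34 − 6 = 28; level 2: 38 − 12 = 26. moderate-case stays.
weak-case (assigned level 0): level 0: 24 − 0 = 24; level 1: 34 − 12 = 22; level 2: 38 − 24 = 14. weak-case stays.
Every type prefers its assigned level; separation holds.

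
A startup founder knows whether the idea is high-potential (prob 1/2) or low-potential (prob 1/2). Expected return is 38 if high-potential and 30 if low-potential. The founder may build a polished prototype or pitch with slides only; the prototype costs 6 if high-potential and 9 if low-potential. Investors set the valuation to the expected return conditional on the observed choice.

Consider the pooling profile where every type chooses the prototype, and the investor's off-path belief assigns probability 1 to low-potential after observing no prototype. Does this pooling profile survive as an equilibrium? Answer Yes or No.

On path, the investor holds the prior and pays 1/2·38 + 1/2·30 = 34. Off path (no prototype), believing low-potential, it pays 30.
high-potential: the prototype nets 34 − 6 = 28; no prototype nets 30. high-potential would deviate.
low-potential: the prototype nets 34 − 9 = 25; no prototype nets 30. low-potential would deviate.
A type deviates, so pooling fails.

No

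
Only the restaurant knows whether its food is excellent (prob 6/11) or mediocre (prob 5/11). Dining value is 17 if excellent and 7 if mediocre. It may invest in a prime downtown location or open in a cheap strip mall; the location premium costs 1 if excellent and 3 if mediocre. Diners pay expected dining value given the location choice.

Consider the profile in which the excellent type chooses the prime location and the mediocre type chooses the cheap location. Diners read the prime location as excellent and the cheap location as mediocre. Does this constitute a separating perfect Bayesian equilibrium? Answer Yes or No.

Under these beliefs, the prime location earns price premium 17 and the cheap location earns price premium 7.
excellent: the prime location nets 17 − 1 = 16; the cheap location nets 7. excellent prefers the prime location.
mediocre: the prime location nets 17 − 3 = 14; the cheap location nets 7. mediocre would deviate to the prime location.
mediocre has a profitable deviation, so the profile is not an equilibrium.

No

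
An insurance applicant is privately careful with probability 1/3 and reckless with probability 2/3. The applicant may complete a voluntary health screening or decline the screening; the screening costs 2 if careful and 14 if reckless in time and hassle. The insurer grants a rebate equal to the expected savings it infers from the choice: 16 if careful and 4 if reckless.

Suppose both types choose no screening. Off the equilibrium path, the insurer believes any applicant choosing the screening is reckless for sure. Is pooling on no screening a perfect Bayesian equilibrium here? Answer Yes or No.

Yes

On path, the insurer holds the prior and pays 1/3·16 + 2/3·4 = 8. Off path (the screening), believing reckless, it pays 4.
careful: no screening nets 8; the screening nets 4 − 2 = 2. careful stays.
reckless: no screening nets 8; the screening nets 4 − 14 = -10. reckless stays.
No type deviates, so pooling is sustained.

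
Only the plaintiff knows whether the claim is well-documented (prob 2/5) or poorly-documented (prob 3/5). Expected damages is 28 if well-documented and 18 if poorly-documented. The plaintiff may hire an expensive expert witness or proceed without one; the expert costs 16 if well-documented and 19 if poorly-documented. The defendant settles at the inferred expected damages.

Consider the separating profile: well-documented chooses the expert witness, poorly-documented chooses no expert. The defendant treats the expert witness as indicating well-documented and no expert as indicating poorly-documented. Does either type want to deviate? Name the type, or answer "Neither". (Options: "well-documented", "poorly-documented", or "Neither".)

The expert witness pays 28; no expert pays 18.
well-documented: assigned the expert witness, nets 28 − 16 = 12; deviating to no expert nets 18.
poorly-documented: assigned no expert, nets 18; deviating to the expert witness nets 28 − 19 = 9.
The well-documented type gains 6 by deviating.

well-documented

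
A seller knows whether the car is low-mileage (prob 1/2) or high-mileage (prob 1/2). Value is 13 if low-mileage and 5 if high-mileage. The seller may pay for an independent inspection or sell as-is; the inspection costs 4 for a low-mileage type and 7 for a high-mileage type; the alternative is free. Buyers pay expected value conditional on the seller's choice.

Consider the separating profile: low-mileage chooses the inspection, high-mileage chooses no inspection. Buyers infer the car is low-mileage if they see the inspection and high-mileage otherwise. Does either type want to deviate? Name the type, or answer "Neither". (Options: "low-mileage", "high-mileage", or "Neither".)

high-mileage

The inspection pays 13; no inspection pays 5.
low-mileage: assigned the inspection, nets 13 − 4 = 9; deviating to no inspection nets 5.
high-mileage: assigned no inspection, nets 5; deviating to the inspection nets 13 − 7 = 6.
The high-mileage type gains 1 by deviating.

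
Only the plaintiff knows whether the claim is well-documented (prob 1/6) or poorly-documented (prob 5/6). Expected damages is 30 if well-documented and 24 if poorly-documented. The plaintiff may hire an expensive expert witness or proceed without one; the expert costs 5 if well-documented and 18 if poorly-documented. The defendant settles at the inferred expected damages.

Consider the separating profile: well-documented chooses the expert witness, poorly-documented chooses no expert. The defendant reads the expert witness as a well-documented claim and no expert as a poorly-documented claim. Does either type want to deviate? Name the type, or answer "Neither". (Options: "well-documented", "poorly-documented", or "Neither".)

The expert witness pays 30; no expert pays 24.
well-documented: assigned the expert witness, nets 30 − 5 = 25; deviating to no expert nets 24.
poorly-documented: assigned no expert, nets 24; deviating to the expert witness nets 30 − 18 = 12.
Both types strictly prefer their assigned action; no profitable deviation.

Neither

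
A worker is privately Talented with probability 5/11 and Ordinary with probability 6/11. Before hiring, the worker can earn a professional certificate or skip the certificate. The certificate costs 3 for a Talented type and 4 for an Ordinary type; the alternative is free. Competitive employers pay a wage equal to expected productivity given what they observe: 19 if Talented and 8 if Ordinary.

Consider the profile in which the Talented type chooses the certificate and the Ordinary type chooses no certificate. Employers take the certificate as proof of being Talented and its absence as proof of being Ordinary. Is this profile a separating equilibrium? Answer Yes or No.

Under these beliefs, the certificate earns wage 19 and no certificate earns wage 8.
Talented: the certificate nets 19 − 3 = 16; no certificate nets 8. Talented prefers the certificate.
Ordinary: the certificate nets 19 − 4 = 15; no certificate nets 8. Ordinary would deviate to the certificate.
Ordinary has a profitable deviation, so the profile is not an equilibrium.

No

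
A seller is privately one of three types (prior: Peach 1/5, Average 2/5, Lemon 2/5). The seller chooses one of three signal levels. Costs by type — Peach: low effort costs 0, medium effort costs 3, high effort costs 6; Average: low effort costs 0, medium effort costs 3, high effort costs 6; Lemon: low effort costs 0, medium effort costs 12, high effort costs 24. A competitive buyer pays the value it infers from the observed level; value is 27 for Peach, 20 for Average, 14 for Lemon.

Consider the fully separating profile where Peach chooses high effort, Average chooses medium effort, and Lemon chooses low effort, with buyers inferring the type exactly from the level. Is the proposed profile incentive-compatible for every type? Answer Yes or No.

Separating prices: high effort → 27, medium effort → 20, low effort → 14.
Peach (assigned high effort): low effort: 14 − 0 = 14; medium effort: 20 − 3 = 17; high effort: 27 − 6 = 21. Peach stays.
Average (assigned medium effort): low effort: 14 − 0 = 14; medium effort: 20 − 3 = 17; high effort: 27 − 6 = 21. Average prefers high effort.
Lemon (assigned low effort): low effort: 14 − 0 = 14; medium effort: 20 − 12 = 8; high effort: 27 − 24 = 3. Lemon stays.
At least one type deviates; the separating profile fails.

No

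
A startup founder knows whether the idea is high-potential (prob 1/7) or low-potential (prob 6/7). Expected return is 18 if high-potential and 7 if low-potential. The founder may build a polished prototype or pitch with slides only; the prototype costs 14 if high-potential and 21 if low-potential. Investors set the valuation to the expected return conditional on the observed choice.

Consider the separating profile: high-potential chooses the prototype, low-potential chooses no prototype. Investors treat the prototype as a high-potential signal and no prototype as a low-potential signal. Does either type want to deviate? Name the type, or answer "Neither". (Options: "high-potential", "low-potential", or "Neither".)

high-potential

The prototype pays 18; no prototype pays 7.
high-potential: assigned the prototype, nets 18 − 14 = 4; deviating to no prototype nets 7.
low-potential: assigned no prototype, nets 7; deviating to the prototype nets 18 − 21 = -3.
The high-potential type gains 3 by deviating.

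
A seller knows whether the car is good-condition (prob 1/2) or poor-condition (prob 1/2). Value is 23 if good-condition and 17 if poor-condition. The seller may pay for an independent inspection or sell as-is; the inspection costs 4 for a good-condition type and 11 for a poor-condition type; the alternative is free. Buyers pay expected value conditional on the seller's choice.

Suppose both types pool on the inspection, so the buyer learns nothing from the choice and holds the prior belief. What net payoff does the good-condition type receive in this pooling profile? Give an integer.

Pooled price = 1/2·23 + 1/2·17 = 20.
good-condition pays cost 4 for the inspection, so net payoff = 20 − 4 = 16.

16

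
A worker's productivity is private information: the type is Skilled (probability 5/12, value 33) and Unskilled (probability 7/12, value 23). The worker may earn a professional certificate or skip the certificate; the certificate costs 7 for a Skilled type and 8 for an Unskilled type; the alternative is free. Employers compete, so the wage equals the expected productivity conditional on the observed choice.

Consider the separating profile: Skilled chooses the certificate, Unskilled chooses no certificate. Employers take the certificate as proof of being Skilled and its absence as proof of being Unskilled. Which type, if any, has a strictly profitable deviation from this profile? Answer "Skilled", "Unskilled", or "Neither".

The certificate pays 33; no certificate pays 23.
Skilled: assigned the certificate, nets 33 − 7 = 26; deviating to no certificate nets 23.
Unskilled: assigned no certificate, nets 23; deviating to the certificate nets 33 − 8 = 25.
The Unskilled type gains 2 by deviating.

Unskilled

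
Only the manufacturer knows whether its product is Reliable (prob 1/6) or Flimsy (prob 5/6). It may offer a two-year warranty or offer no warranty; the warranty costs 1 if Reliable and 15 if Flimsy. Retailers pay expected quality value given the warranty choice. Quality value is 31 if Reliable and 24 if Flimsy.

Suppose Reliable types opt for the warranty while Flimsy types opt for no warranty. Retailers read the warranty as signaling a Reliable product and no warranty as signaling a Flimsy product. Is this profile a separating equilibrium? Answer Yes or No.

Under these beliefs, the warranty earns price 31 and no warranty earns price 24.
Reliable: the warranty nets 31 − 1 = 30; no warranty nets 24. Reliable prefers the warranty.
Flimsy: the warranty nets 31 − 15 = 16; no warranty nets 24. Flimsy prefers no warranty.
Neither type deviates, so the separating profile is an equilibrium.

Yes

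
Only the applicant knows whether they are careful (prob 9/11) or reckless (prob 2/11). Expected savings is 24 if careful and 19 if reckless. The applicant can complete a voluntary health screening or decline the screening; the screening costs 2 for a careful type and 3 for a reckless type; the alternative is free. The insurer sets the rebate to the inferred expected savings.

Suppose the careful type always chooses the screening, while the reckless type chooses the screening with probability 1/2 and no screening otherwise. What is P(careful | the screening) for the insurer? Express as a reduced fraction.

P(the screening) = (9/11)·1 + (2/11)·(1/2) = 10/11.
By Bayes' rule, P(careful | the screening) = (9/11) / (10/11) = 9/10.

9/10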